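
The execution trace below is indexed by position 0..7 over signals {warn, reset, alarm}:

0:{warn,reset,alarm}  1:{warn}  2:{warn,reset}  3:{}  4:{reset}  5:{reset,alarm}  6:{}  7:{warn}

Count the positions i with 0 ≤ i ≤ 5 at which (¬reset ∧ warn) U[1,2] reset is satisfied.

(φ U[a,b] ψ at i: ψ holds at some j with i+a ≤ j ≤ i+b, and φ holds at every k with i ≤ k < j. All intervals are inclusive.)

Evaluate at each i in [0,5]:
  i=0: ✗ (lhs fails at k=0 before rhs at j=2)
  i=1: ✓ (rhs at j=2; lhs holds on [1,1])
  i=2: ✗ (lhs fails at k=2 before rhs at j=4)
  i=3: ✗ (lhs fails at k=3 before rhs at j=4)
  i=4: ✗ (lhs fails at k=4 before rhs at j=5)
  i=5: ✗ (no rhs in [6,7])
Positions where it holds: {1} → 1.

1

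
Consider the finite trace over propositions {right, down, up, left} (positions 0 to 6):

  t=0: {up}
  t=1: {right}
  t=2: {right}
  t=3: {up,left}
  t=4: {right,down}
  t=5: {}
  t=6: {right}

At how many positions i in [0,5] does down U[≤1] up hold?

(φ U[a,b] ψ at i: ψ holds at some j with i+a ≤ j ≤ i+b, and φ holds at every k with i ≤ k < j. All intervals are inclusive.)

2

Evaluate at each i in [0,5]:
  i=0: ✓ (rhs at j=0)
  i=1: ✗ (no rhs in [1,2])
  i=2: ✗ (lhs fails at k=2 before rhs at j=3)
  i=3: ✓ (rhs at j=3)
  i=4: ✗ (no rhs in [4,5])
  i=5: ✗ (no rhs in [5,6])
Positions where it holds: {0, 3} → 2.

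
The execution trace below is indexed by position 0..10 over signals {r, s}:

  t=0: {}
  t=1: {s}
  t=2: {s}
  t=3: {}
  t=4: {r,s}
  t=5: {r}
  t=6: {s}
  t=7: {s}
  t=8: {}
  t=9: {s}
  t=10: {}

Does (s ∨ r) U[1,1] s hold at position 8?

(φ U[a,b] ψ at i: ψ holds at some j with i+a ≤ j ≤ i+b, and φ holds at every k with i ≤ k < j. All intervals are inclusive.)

Need some j in [9,9] with s, and (s ∨ r) at every k in [8,j-1].
  j=9: s holds, but (s ∨ r) fails at k=8 → not this j.
No j in the window works → until fails.

False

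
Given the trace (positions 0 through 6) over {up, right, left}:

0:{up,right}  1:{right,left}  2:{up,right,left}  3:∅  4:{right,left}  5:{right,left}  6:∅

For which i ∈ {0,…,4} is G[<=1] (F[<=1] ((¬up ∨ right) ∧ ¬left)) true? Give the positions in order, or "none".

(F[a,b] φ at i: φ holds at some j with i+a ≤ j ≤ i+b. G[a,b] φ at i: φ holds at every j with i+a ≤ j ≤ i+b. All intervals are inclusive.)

Evaluate at each i in [0,4]:
  i=0: ✗ (fails at j=1)
  i=1: ✗ (fails at j=1)
  i=2: ✓ (all of [2,3])
  i=3: ✗ (fails at j=4)
  i=4: ✗ (fails at j=4)

2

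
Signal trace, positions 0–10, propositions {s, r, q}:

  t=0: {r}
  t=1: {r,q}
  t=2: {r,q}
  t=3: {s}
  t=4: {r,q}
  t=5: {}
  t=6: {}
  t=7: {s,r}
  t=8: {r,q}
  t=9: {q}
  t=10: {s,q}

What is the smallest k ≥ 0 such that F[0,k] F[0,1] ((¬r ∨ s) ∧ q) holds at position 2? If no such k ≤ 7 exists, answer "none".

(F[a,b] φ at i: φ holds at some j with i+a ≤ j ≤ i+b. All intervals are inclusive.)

Scan j = 2,3,… for F[0,1] ((¬r ∨ s) ∧ q):
  j=2: fails
  j=3: fails
  j=4: fails
  j=5: fails
  j=6: fails
  j=7: fails
  j=8: holds
First hit at j=8, so smallest k = 8-2 = 6.

6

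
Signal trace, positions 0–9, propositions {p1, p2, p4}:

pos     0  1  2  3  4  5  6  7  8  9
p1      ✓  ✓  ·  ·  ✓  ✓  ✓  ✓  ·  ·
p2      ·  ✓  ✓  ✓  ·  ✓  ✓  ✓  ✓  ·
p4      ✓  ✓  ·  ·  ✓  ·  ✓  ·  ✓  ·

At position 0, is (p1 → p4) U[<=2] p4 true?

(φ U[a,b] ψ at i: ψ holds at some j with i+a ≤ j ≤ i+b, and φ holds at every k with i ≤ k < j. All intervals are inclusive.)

Need some j in [0,2] with p4, and (p1 → p4) at every k in [0,j-1].
  j=0: p4 holds; no prefix to check → satisfied.

Holds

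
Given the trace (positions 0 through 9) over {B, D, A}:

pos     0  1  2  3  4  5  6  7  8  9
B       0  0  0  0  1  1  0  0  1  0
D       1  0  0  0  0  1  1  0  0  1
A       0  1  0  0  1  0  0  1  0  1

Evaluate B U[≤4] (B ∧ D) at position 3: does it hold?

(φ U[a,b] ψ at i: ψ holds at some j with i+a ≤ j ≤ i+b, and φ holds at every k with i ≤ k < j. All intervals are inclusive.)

Need some j in [3,7] with (B ∧ D), and B at every k in [3,j-1].
  j=3: (B ∧ D) false.
  j=4: (B ∧ D) false.
  j=5: (B ∧ D) holds, but B fails at k=3 → not this j.
  j=6: (B ∧ D) false.
  j=7: (B ∧ D) false.
No j in the window works → until fails.

False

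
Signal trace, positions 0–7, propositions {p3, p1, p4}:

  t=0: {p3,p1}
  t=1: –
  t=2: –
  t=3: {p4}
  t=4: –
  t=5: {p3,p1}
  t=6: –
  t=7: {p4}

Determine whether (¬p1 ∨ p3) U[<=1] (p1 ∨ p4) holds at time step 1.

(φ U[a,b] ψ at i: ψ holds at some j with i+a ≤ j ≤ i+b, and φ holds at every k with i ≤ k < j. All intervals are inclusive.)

Need some j in [1,2] with (p1 ∨ p4), and (¬p1 ∨ p3) at every k in [1,j-1].
  j=1: (p1 ∨ p4) false.
  j=2: (p1 ∨ p4) false.
No j in the window works → until fails.

Does not hold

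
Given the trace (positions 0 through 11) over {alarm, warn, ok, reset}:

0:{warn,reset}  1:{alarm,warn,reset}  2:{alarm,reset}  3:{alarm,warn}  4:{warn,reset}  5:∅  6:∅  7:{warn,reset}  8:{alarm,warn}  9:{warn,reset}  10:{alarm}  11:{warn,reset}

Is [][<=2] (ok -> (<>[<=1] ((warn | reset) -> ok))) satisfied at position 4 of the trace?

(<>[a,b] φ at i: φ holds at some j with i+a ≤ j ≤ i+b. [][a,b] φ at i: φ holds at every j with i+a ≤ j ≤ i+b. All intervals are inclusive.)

Yes

Check (ok -> (<>[<=1] ((warn | reset) -> ok))) at every j in [4,6]:
  j=4: antecedent false → ✓
  j=5: antecedent false → ✓
  j=6: antecedent false → ✓
All positions satisfy it → formula holds.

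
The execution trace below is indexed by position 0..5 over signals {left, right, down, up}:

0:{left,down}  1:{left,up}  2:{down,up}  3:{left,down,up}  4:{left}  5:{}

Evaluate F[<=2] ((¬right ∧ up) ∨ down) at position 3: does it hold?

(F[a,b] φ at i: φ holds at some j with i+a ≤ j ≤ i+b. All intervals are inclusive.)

Check ((¬right ∧ up) ∨ down) at each j in [3,5]:
  j=3: true
  j=4: false
  j=5: false
Found at j=3 → formula holds.

Holds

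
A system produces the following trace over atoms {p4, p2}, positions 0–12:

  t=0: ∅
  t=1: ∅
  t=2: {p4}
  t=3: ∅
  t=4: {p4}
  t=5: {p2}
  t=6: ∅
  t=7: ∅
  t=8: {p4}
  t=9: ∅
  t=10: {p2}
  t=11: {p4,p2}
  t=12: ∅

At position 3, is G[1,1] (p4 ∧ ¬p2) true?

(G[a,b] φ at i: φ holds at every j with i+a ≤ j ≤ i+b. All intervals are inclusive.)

Yes

Check (p4 ∧ ¬p2) at every j in [4,4]:
  j=4: true
All positions satisfy it → formula holds.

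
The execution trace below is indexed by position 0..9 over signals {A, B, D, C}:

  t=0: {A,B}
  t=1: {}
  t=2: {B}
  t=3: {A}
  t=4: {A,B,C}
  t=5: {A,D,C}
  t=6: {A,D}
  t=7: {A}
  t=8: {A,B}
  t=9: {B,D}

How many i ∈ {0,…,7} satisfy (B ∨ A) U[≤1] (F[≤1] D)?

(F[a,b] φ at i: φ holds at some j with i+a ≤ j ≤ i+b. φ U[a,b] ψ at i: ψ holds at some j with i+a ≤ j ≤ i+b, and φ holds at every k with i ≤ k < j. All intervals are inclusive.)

5

Evaluate at each i in [0,7]:
  i=0: ✗ (no rhs in [0,1])
  i=1: ✗ (no rhs in [1,2])
  i=2: ✗ (no rhs in [2,3])
  i=3: ✓ (rhs at j=4; lhs holds on [3,3])
  i=4: ✓ (rhs at j=4)
  i=5: ✓ (rhs at j=5)
  i=6: ✓ (rhs at j=6)
  i=7: ✓ (rhs at j=8; lhs holds on [7,7])
Positions where it holds: {3, 4, 5, 6, 7} → 5.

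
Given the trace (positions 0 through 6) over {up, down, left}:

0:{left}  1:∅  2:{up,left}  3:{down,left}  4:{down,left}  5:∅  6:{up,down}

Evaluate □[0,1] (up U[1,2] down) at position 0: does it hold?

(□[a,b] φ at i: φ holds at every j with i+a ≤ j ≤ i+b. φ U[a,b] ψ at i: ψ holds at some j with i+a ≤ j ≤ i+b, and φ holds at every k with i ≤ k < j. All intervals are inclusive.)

False

Check (up U[1,2] down) at every j in [0,1]:
  j=0: fails
  j=1: fails
Fails at j=0 → formula fails.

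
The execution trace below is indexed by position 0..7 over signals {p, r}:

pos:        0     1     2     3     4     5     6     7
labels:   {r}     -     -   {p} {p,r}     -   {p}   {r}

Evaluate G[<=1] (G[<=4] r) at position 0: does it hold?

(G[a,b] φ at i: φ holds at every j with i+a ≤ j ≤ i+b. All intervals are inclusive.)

No

Check G[<=4] r at every j in [0,1]:
  j=0: fails at 1
  j=1: fails at 1
Fails at j=0 → formula fails.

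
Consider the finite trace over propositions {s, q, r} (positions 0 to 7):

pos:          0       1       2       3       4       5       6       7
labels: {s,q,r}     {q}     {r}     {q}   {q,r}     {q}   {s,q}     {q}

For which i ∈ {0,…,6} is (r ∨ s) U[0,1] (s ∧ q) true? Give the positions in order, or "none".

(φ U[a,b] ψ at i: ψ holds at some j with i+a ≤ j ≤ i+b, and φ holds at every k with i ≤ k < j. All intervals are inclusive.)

0, 6

Evaluate at each i in [0,6]:
  i=0: ✓ (rhs at j=0)
  i=1: ✗ (no rhs in [1,2])
  i=2: ✗ (no rhs in [2,3])
  i=3: ✗ (no rhs in [3,4])
  i=4: ✗ (no rhs in [4,5])
  i=5: ✗ (lhs fails at k=5 before rhs at j=6)
  i=6: ✓ (rhs at j=6)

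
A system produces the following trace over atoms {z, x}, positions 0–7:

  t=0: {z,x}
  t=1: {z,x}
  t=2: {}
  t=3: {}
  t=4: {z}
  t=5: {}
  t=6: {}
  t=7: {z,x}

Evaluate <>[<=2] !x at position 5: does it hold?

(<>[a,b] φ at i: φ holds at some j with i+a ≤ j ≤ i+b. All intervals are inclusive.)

Check !x at each j in [5,7]:
  j=5: true
  j=6: true
  j=7: false
Found at j=5 → formula holds.

Holds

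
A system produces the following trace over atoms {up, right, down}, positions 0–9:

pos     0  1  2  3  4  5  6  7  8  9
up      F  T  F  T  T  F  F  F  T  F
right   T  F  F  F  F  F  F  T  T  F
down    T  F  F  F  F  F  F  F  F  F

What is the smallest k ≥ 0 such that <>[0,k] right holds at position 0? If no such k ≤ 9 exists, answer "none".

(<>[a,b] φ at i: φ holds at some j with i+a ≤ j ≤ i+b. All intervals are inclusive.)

0

Scan j = 0,1,… for right:
  j=0: holds
First hit at j=0, so smallest k = 0-0 = 0.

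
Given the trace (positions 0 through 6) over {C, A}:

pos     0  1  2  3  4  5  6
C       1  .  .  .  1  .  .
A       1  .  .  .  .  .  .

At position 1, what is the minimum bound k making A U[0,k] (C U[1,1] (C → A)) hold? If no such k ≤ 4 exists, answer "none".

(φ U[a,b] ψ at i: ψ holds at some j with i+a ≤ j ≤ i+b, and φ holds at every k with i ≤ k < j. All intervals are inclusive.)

Need earliest j ≥ 1 with (C U[1,1] (C → A)), and A at every k in [1,j-1].
  j=1: rhs fails.
  j=2: rhs fails.
  j=3: rhs fails.
  j=4: rhs holds but lhs fails at k=1.
  j=5: rhs fails.
No witness within the range → none.

none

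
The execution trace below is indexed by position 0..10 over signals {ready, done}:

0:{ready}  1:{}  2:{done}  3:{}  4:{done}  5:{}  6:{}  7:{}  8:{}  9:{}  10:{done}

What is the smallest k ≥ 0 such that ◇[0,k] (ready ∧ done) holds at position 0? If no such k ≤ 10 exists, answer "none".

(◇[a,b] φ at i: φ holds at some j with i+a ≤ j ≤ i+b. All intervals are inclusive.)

none

Scan j = 0,1,… for (ready ∧ done):
  j=0: fails
  j=1: fails
  j=2: fails
  j=3: fails
  j=4: fails
  j=5: fails
  j=6: fails
  j=7: fails
  j=8: fails
  j=9: fails
  j=10: fails
No j in [0,10] satisfies it → none.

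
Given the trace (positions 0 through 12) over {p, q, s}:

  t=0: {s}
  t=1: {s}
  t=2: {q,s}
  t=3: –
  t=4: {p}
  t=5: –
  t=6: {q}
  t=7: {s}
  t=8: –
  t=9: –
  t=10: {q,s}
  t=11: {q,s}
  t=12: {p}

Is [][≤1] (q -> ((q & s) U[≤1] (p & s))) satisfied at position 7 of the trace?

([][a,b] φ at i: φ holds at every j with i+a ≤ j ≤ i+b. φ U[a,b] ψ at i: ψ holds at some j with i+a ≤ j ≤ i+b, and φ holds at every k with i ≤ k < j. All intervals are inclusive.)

Holds

Check (q -> ((q & s) U[≤1] (p & s))) at every j in [7,8]:
  j=7: antecedent false → ✓
  j=8: antecedent false → ✓
All positions satisfy it → formula holds.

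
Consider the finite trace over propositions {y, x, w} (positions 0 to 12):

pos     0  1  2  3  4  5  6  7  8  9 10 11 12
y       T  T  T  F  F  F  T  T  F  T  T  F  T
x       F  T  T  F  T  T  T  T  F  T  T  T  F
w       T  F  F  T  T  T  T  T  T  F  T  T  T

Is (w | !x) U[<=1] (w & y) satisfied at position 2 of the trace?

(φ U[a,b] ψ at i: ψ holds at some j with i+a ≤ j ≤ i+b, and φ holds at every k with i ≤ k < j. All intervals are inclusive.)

No

Need some j in [2,3] with (w & y), and (w | !x) at every k in [2,j-1].
  j=2: (w & y) false.
  j=3: (w & y) false.
No j in the window works → until fails.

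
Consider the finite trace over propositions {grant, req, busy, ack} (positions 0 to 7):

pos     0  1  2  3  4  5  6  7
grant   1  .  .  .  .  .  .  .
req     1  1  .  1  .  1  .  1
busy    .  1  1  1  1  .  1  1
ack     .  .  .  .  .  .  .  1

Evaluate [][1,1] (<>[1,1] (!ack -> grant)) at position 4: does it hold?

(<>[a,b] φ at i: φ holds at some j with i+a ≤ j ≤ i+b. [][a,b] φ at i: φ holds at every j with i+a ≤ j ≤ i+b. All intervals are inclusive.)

False

Check <>[1,1] (!ack -> grant) at every j in [5,5]:
  j=5: fails (none in [6,6])
Fails at j=5 → formula fails.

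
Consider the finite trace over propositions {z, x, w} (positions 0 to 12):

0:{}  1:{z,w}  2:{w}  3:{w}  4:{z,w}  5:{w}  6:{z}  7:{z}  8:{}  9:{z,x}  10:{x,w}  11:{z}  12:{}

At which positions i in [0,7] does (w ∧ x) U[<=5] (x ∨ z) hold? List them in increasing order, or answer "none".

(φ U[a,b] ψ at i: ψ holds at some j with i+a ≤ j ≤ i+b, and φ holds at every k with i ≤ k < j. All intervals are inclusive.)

Evaluate at each i in [0,7]:
  i=0: ✗ (lhs fails at k=0 before rhs at j=1)
  i=1: ✓ (rhs at j=1)
  i=2: ✗ (lhs fails at k=2 before rhs at j=4)
  i=3: ✗ (lhs fails at k=3 before rhs at j=4)
  i=4: ✓ (rhs at j=4)
  i=5: ✗ (lhs fails at k=5 before rhs at j=6)
  i=6: ✓ (rhs at j=6)
  i=7: ✓ (rhs at j=7)

1, 4, 6, 7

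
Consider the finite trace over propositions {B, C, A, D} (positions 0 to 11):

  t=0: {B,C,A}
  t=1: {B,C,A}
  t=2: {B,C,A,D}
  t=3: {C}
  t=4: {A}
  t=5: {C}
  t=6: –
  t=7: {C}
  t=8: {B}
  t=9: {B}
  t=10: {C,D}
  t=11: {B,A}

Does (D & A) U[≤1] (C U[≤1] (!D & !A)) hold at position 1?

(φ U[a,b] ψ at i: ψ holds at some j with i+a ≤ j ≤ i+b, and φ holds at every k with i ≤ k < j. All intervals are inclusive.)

False

Need some j in [1,2] with (C U[≤1] (!D & !A)), and (D & A) at every k in [1,j-1].
  j=1: (C U[≤1] (!D & !A)) — fails.
  j=2: (C U[≤1] (!D & !A)) holds, but (D & A) fails at k=1 → not this j.
No j in the window works → until fails.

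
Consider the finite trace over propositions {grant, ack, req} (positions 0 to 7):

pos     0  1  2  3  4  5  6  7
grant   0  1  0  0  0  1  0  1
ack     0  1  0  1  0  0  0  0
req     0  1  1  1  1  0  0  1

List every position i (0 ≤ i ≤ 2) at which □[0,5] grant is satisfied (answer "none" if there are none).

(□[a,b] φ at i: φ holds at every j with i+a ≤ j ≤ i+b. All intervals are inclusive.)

Evaluate at each i in [0,2]:
  i=0: ✗ (fails at j=0)
  i=1: ✗ (fails at j=2)
  i=2: ✗ (fails at j=2)

none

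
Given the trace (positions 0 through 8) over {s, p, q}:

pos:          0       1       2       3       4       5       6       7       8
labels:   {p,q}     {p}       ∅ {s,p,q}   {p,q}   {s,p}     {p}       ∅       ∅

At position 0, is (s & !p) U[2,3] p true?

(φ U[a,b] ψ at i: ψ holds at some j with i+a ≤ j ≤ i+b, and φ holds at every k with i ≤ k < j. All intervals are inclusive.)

Need some j in [2,3] with p, and (s & !p) at every k in [0,j-1].
  j=2: p false.
  j=3: p holds, but (s & !p) fails at k=0 → not this j.
No j in the window works → until fails.

Does not hold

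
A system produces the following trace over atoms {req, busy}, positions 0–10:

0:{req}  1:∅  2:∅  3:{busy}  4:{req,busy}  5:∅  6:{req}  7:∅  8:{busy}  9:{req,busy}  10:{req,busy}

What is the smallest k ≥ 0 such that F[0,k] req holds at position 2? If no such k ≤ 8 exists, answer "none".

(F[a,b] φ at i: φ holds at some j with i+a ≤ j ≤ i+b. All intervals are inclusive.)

Scan j = 2,3,… for req:
  j=2: fails
  j=3: fails
  j=4: holds
First hit at j=4, so smallest k = 4-2 = 2.

2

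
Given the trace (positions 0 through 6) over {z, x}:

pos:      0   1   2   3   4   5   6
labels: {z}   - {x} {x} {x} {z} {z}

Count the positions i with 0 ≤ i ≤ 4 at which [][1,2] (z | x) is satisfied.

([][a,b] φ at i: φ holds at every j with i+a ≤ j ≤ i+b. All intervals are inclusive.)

4

Evaluate at each i in [0,4]:
  i=0: ✗ (fails at j=1)
  i=1: ✓ (all of [2,3])
  i=2: ✓ (all of [3,4])
  i=3: ✓ (all of [4,5])
  i=4: ✓ (all of [5,6])
Positions where it holds: {1, 2, 3, 4} → 4.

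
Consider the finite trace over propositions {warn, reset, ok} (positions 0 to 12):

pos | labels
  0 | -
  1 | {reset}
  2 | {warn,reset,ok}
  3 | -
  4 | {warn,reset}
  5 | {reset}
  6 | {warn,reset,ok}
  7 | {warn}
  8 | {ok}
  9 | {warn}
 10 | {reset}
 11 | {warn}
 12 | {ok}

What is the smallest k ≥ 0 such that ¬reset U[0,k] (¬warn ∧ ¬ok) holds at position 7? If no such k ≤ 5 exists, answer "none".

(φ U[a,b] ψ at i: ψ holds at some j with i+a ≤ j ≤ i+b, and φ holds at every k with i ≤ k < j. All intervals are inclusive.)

3

Need earliest j ≥ 7 with (¬warn ∧ ¬ok), and ¬reset at every k in [7,j-1].
  j=7: rhs fails.
  j=8: rhs fails.
  j=9: rhs fails.
  j=10: rhs holds; lhs holds on [7,9]. k = 3.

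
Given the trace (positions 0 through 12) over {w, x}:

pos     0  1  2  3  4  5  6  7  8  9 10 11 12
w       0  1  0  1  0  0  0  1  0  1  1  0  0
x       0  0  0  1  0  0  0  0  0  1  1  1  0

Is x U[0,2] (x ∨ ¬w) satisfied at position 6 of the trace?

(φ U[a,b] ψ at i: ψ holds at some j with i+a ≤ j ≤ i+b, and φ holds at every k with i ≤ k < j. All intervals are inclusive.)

Yes

Need some j in [6,8] with (x ∨ ¬w), and x at every k in [6,j-1].
  j=6: (x ∨ ¬w) holds; no prefix to check → satisfied.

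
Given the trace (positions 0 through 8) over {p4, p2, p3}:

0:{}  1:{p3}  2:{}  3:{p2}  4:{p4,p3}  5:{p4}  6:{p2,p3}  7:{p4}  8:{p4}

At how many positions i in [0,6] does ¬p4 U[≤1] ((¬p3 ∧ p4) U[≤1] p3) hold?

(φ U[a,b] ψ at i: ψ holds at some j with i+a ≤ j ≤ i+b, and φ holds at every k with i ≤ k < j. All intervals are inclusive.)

Evaluate at each i in [0,6]:
  i=0: ✓ (rhs at j=1; lhs holds on [0,0])
  i=1: ✓ (rhs at j=1)
  i=2: ✗ (no rhs in [2,3])
  i=3: ✓ (rhs at j=4; lhs holds on [3,3])
  i=4: ✓ (rhs at j=4)
  i=5: ✓ (rhs at j=5)
  i=6: ✓ (rhs at j=6)
Positions where it holds: {0, 1, 3, 4, 5, 6} → 6.

6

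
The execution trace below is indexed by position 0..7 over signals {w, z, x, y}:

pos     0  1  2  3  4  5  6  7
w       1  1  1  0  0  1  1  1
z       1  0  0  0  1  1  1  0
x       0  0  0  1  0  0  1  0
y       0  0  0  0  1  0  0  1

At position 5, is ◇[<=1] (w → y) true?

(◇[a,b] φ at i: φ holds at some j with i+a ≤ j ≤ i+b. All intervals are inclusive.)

Check (w → y) at each j in [5,6]:
  j=5: false
  j=6: false
No position in the window satisfies it → formula fails.

No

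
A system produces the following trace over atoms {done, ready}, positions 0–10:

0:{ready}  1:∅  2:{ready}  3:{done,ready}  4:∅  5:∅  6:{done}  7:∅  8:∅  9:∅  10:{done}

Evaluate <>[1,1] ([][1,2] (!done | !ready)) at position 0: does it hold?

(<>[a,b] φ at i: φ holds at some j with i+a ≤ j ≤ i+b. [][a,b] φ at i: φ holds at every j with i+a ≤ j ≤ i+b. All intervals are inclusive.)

Does not hold

Check [][1,2] (!done | !ready) at each j in [1,1]:
  j=1: fails at 3
No position in the window satisfies it → formula fails.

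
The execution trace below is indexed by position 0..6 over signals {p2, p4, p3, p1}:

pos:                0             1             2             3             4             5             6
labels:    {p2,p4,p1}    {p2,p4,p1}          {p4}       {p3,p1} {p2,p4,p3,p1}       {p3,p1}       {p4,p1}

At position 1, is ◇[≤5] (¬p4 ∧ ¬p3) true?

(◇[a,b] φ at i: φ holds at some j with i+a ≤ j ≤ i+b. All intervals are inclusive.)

Check (¬p4 ∧ ¬p3) at each j in [1,6]:
  j=1: false
  j=2: false
  j=3: false
  j=4: false
  j=5: false
  j=6: false
No position in the window satisfies it → formula fails.

No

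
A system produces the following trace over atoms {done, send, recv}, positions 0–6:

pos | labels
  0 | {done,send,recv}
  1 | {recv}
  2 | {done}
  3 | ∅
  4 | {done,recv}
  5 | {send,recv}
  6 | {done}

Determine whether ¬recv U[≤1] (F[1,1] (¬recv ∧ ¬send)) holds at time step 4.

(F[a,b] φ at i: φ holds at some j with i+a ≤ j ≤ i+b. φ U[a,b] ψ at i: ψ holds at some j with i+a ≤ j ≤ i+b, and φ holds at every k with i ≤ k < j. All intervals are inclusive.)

Need some j in [4,5] with F[1,1] (¬recv ∧ ¬send), and ¬recv at every k in [4,j-1].
  j=4: F[1,1] (¬recv ∧ ¬send) — fails (none in [5,5]).
  j=5: F[1,1] (¬recv ∧ ¬send) holds, but ¬recv fails at k=4 → not this j.
No j in the window works → until fails.

False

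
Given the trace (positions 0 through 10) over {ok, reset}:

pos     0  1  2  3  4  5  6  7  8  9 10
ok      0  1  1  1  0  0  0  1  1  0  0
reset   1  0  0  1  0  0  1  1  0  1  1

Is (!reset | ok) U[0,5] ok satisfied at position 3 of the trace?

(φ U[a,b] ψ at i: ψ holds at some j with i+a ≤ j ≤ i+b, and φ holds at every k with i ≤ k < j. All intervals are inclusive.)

Need some j in [3,8] with ok, and (!reset | ok) at every k in [3,j-1].
  j=3: ok holds; no prefix to check → satisfied.

True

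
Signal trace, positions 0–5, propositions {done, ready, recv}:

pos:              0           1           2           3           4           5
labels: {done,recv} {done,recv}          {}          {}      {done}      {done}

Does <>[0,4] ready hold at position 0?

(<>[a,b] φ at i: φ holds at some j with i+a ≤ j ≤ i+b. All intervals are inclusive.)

No

Check ready at each j in [0,4]:
  j=0: false
  j=1: false
  j=2: false
  j=3: false
  j=4: false
No position in the window satisfies it → formula fails.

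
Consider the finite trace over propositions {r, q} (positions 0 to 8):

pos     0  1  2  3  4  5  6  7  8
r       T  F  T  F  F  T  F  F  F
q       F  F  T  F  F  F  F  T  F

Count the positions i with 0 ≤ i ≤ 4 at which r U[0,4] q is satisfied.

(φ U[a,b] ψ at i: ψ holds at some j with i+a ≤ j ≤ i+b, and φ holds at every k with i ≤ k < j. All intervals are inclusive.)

1

Evaluate at each i in [0,4]:
  i=0: ✗ (lhs fails at k=1 before rhs at j=2)
  i=1: ✗ (lhs fails at k=1 before rhs at j=2)
  i=2: ✓ (rhs at j=2)
  i=3: ✗ (lhs fails at k=3 before rhs at j=7)
  i=4: ✗ (lhs fails at k=4 before rhs at j=7)
Positions where it holds: {2} → 1.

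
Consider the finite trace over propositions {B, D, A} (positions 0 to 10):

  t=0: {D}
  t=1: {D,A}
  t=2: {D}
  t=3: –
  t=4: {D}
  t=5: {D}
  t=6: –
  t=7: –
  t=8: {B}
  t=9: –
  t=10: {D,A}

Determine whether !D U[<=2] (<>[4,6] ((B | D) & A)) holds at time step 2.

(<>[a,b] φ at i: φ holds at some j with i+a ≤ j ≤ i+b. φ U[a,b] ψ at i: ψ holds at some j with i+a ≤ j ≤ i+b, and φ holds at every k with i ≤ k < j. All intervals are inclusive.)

False

Need some j in [2,4] with <>[4,6] ((B | D) & A), and !D at every k in [2,j-1].
  j=2: <>[4,6] ((B | D) & A) — fails (none in [6,8]).
  j=3: <>[4,6] ((B | D) & A) — fails (none in [7,9]).
  j=4: <>[4,6] ((B | D) & A) holds, but !D fails at k=2 → not this j.
No j in the window works → until fails.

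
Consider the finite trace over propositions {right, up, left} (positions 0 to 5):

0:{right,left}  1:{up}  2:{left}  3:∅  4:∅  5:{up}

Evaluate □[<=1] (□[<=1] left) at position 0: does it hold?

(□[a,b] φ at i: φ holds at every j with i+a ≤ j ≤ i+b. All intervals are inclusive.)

Check □[<=1] left at every j in [0,1]:
  j=0: fails at 1
  j=1: fails at 1
Fails at j=0 → formula fails.

No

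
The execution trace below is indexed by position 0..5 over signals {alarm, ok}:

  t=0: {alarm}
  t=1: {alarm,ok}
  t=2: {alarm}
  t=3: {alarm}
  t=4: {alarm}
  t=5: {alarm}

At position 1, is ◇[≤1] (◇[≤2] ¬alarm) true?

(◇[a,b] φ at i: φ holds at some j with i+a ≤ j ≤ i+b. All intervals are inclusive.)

No

Check ◇[≤2] ¬alarm at each j in [1,2]:
  j=1: fails (none in [1,3])
  j=2: fails (none in [2,4])
No position in the window satisfies it → formula fails.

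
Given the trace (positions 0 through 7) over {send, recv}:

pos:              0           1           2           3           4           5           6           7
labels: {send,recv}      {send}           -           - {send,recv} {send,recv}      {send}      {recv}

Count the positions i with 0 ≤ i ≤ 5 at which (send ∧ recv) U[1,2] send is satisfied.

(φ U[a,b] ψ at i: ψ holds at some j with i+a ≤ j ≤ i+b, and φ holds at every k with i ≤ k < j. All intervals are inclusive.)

3

Evaluate at each i in [0,5]:
  i=0: ✓ (rhs at j=1; lhs holds on [0,0])
  i=1: ✗ (no rhs in [2,3])
  i=2: ✗ (lhs fails at k=2 before rhs at j=4)
  i=3: ✗ (lhs fails at k=3 before rhs at j=4)
  i=4: ✓ (rhs at j=5; lhs holds on [4,4])
  i=5: ✓ (rhs at j=6; lhs holds on [5,5])
Positions where it holds: {0, 4, 5} → 3.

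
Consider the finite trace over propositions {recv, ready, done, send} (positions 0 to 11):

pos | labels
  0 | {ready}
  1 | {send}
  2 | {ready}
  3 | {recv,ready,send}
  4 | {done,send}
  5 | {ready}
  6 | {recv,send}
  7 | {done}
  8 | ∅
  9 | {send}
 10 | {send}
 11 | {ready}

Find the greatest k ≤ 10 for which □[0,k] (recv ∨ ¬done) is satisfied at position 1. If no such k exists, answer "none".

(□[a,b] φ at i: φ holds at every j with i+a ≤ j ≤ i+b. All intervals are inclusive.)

2

(recv ∨ ¬done) must hold from j=1 onward; find where it first fails.
  j=1: holds
  j=2: holds
  j=3: holds
  j=4: fails
Holds on [1,3], so largest k = 2.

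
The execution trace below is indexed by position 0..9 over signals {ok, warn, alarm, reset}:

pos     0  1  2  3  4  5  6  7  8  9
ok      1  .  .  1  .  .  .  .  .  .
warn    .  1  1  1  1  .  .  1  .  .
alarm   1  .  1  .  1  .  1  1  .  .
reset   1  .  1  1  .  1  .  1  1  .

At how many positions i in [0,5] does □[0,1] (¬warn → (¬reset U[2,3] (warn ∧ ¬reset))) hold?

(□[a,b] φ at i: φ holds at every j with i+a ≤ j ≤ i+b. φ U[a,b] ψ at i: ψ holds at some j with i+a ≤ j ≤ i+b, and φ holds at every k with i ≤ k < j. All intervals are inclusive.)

3

Evaluate at each i in [0,5]:
  i=0: ✗ (fails at j=0)
  i=1: ✓ (all of [1,2])
  i=2: ✓ (all of [2,3])
  i=3: ✓ (all of [3,4])
  i=4: ✗ (fails at j=5)
  i=5: ✗ (fails at j=5)
Positions where it holds: {1, 2, 3} → 3.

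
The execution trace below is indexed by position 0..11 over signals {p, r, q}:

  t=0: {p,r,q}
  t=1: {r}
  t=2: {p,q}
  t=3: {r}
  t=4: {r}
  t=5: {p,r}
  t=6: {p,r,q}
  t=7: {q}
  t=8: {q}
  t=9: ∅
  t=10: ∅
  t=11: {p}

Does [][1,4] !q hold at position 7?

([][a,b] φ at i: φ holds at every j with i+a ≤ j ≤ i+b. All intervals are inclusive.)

Check !q at every j in [8,11]:
  j=8: false
  j=9: true
  j=10: true
  j=11: true
Fails at j=8 → formula fails.

False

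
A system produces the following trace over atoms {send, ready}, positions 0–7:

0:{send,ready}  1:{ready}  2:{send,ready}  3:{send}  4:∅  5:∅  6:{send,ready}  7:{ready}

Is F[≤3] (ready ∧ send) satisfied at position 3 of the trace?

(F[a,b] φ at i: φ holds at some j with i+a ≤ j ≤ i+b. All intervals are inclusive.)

Holds

Check (ready ∧ send) at each j in [3,6]:
  j=3: false
  j=4: false
  j=5: false
  j=6: true
Found at j=6 → formula holds.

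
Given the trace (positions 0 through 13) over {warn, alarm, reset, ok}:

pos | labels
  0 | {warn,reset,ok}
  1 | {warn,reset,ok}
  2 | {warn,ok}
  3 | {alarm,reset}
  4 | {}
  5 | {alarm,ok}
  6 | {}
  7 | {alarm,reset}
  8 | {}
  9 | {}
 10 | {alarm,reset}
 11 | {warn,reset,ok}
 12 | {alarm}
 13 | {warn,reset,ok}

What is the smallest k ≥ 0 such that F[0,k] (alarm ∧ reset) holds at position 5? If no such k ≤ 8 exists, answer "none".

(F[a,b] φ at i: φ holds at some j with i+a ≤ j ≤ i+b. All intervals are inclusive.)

2

Scan j = 5,6,… for (alarm ∧ reset):
  j=5: fails
  j=6: fails
  j=7: holds
First hit at j=7, so smallest k = 7-5 = 2.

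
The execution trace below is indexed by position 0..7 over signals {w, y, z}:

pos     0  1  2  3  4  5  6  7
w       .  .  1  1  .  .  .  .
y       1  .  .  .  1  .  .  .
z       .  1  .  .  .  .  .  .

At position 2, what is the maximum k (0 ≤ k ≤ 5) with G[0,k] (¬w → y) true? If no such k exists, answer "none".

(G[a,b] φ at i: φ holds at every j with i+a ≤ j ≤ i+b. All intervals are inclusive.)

(¬w → y) must hold from j=2 onward; find where it first fails.
  j=2: holds
  j=3: holds
  j=4: holds
  j=5: fails
Holds on [2,4], so largest k = 2.

2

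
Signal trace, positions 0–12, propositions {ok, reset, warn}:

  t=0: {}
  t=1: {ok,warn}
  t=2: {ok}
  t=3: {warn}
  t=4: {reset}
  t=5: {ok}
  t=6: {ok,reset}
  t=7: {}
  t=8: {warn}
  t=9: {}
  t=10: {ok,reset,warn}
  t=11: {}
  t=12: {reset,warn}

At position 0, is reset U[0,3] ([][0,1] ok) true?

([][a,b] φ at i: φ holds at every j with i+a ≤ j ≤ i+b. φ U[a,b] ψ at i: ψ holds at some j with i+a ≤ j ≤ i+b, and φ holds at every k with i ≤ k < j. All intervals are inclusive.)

Need some j in [0,3] with [][0,1] ok, and reset at every k in [0,j-1].
  j=0: [][0,1] ok — fails at 0.
  j=1: [][0,1] ok holds, but reset fails at k=0 → not this j.
  j=2: [][0,1] ok — fails at 3.
  j=3: [][0,1] ok — fails at 3.
No j in the window works → until fails.

False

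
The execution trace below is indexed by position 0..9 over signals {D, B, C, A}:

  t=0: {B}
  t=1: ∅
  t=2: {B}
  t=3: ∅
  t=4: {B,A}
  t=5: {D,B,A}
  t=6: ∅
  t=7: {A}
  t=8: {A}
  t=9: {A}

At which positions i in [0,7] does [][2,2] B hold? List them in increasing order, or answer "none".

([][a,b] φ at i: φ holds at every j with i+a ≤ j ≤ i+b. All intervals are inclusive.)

Evaluate at each i in [0,7]:
  i=0: ✓ (all of [2,2])
  i=1: ✗ (fails at j=3)
  i=2: ✓ (all of [4,4])
  i=3: ✓ (all of [5,5])
  i=4: ✗ (fails at j=6)
  i=5: ✗ (fails at j=7)
  i=6: ✗ (fails at j=8)
  i=7: ✗ (fails at j=9)

0, 2, 3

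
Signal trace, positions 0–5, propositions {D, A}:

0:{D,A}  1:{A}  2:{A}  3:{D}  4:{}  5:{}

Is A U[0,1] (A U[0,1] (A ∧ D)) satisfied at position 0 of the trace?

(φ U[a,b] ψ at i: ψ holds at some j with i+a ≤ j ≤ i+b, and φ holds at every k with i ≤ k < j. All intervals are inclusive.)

Need some j in [0,1] with (A U[0,1] (A ∧ D)), and A at every k in [0,j-1].
  j=0: (A U[0,1] (A ∧ D)) holds; no prefix to check → satisfied.

Holds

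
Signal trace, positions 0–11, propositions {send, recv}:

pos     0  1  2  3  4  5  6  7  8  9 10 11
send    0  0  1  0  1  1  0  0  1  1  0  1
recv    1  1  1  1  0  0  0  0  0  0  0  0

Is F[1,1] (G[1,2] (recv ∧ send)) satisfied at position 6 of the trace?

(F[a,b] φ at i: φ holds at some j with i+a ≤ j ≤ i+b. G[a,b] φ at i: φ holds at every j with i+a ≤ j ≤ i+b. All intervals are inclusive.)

Check G[1,2] (recv ∧ send) at each j in [7,7]:
  j=7: fails at 8
No position in the window satisfies it → formula fails.

Does not hold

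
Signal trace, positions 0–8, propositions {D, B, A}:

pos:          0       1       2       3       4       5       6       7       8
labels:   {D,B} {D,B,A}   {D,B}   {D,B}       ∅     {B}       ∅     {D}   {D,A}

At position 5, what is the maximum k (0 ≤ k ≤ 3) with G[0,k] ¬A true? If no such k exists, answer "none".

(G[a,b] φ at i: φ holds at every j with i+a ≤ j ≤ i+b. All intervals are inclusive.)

¬A must hold from j=5 onward; find where it first fails.
  j=5: holds
  j=6: holds
  j=7: holds
  j=8: fails
Holds on [5,7], so largest k = 2.

2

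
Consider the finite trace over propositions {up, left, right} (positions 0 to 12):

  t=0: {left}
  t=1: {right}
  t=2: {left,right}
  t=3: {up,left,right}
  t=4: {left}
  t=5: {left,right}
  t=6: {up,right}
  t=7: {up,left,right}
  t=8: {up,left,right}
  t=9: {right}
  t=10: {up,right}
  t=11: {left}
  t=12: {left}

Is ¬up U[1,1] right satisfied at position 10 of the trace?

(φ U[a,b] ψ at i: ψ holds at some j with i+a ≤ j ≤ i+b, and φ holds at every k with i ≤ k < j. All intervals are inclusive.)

No

Need some j in [11,11] with right, and ¬up at every k in [10,j-1].
  j=11: right false.
No j in the window works → until fails.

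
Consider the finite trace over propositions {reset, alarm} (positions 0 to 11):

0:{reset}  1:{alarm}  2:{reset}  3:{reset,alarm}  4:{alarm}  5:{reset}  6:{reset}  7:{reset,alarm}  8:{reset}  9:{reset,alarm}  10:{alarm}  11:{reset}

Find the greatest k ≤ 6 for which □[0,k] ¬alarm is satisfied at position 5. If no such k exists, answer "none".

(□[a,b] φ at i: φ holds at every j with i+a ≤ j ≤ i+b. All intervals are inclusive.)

1

¬alarm must hold from j=5 onward; find where it first fails.
  j=5: holds
  j=6: holds
  j=7: fails
Holds on [5,6], so largest k = 1.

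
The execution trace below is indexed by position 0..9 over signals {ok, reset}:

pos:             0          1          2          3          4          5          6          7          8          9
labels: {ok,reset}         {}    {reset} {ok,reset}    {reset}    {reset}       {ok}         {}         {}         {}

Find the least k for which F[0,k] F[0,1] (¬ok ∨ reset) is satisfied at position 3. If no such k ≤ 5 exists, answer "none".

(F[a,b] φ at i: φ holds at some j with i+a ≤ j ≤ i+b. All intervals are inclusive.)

0

Scan j = 3,4,… for F[0,1] (¬ok ∨ reset):
  j=3: holds
First hit at j=3, so smallest k = 3-3 = 0.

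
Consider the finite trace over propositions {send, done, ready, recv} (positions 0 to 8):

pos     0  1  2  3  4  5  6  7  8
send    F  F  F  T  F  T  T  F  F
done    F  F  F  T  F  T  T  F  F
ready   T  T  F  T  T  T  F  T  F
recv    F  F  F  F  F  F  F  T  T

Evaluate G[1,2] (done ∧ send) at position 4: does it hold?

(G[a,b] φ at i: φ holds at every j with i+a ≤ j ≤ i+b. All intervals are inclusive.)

Check (done ∧ send) at every j in [5,6]:
  j=5: true
  j=6: true
All positions satisfy it → formula holds.

True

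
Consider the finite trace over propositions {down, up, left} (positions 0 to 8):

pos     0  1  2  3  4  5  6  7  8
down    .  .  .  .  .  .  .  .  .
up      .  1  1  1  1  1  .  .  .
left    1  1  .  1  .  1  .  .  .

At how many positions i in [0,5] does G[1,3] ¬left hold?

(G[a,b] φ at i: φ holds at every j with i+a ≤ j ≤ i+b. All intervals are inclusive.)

Evaluate at each i in [0,5]:
  i=0: ✗ (fails at j=1)
  i=1: ✗ (fails at j=3)
  i=2: ✗ (fails at j=3)
  i=3: ✗ (fails at j=5)
  i=4: ✗ (fails at j=5)
  i=5: ✓ (all of [6,8])
Positions where it holds: {5} → 1.

1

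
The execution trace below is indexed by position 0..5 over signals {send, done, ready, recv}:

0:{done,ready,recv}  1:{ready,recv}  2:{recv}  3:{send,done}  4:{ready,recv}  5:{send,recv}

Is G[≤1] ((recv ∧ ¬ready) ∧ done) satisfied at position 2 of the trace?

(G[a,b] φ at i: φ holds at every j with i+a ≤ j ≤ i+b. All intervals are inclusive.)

Check ((recv ∧ ¬ready) ∧ done) at every j in [2,3]:
  j=2: false
  j=3: false
Fails at j=2 → formula fails.

False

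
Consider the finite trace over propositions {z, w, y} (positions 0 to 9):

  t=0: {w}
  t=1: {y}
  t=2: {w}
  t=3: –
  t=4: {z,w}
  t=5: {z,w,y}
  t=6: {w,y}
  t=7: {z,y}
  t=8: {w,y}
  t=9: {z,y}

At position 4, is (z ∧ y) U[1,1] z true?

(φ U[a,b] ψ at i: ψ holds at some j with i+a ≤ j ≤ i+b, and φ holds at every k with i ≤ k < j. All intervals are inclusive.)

Need some j in [5,5] with z, and (z ∧ y) at every k in [4,j-1].
  j=5: z holds, but (z ∧ y) fails at k=4 → not this j.
No j in the window works → until fails.

Does not hold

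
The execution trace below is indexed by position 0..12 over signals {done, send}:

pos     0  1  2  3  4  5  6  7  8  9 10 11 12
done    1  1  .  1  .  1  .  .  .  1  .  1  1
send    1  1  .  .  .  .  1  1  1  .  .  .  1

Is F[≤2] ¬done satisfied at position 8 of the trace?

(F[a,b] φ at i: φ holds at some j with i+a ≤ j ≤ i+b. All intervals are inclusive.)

Yes

Check ¬done at each j in [8,10]:
  j=8: true
  j=9: false
  j=10: true
Found at j=8 → formula holds.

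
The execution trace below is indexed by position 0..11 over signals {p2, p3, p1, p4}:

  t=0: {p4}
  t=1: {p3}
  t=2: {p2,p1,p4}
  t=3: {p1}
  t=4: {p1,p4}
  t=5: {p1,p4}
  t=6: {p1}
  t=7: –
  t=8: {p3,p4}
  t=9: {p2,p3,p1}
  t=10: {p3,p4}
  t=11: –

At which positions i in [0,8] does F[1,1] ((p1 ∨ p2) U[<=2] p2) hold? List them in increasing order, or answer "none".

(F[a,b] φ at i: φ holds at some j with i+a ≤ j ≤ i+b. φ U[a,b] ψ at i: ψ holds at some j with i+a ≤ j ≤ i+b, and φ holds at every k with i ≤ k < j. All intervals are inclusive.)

Evaluate at each i in [0,8]:
  i=0: ✗ (none in [1,1])
  i=1: ✓ (witness j=2)
  i=2: ✗ (none in [3,3])
  i=3: ✗ (none in [4,4])
  i=4: ✗ (none in [5,5])
  i=5: ✗ (none in [6,6])
  i=6: ✗ (none in [7,7])
  i=7: ✗ (none in [8,8])
  i=8: ✓ (witness j=9)

1, 8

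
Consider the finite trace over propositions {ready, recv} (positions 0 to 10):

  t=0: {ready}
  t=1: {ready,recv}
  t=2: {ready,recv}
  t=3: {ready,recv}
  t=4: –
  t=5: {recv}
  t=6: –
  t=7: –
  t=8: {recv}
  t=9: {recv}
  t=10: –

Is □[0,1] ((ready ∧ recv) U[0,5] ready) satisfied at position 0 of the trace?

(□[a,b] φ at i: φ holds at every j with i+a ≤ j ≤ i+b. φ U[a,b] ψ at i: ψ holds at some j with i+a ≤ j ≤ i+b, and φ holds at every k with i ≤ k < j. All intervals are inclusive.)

Check ((ready ∧ recv) U[0,5] ready) at every j in [0,1]:
  j=0: holds
  j=1: holds
All positions satisfy it → formula holds.

Yes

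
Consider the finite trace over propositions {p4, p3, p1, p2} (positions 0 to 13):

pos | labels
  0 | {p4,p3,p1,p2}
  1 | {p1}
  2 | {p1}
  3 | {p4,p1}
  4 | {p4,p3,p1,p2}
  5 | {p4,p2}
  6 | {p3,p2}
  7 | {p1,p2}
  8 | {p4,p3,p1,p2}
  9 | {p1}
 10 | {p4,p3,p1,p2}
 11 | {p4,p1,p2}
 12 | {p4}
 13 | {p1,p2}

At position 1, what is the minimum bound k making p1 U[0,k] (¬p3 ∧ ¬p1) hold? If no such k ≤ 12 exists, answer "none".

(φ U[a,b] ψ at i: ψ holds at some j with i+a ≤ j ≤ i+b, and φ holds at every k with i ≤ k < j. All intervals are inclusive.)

Need earliest j ≥ 1 with (¬p3 ∧ ¬p1), and p1 at every k in [1,j-1].
  j=1: rhs fails.
  j=2: rhs fails.
  j=3: rhs fails.
  j=4: rhs fails.
  j=5: rhs holds; lhs holds on [1,4]. k = 4.

4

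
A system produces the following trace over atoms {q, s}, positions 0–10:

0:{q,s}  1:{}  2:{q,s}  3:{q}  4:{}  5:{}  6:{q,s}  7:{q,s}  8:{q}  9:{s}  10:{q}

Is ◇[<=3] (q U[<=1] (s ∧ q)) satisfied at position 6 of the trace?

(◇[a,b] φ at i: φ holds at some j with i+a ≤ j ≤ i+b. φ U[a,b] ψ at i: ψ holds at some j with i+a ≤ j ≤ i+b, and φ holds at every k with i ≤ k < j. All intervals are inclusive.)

Check (q U[<=1] (s ∧ q)) at each j in [6,9]:
  j=6: holds
  j=7: holds
  j=8: fails
  j=9: fails
Found at j=6 → formula holds.

Yes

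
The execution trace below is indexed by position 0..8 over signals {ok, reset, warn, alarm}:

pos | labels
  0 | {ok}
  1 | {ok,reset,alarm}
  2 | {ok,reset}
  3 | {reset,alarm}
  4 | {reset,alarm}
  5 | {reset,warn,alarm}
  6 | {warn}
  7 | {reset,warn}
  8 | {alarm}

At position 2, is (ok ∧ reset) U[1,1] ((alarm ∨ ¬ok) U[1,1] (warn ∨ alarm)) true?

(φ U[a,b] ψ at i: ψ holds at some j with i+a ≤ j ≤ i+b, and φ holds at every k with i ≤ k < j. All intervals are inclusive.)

Yes

Need some j in [3,3] with ((alarm ∨ ¬ok) U[1,1] (warn ∨ alarm)), and (ok ∧ reset) at every k in [2,j-1].
  j=3: ((alarm ∨ ¬ok) U[1,1] (warn ∨ alarm)) holds; (ok ∧ reset) holds at every k in [2,2] → satisfied.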